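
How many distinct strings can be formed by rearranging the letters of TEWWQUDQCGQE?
12! / (1! × 1! × 3! × 1! × 2! × 2! × 1! × 1!) = 19958400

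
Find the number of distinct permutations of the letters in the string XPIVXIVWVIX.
11! / (1! × 1! × 3! × 3! × 3!) = 184800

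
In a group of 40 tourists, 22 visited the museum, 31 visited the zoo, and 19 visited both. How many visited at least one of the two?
|A∪B| = |A| + |B| - |A∩B| = 22 + 31 - 19 = 34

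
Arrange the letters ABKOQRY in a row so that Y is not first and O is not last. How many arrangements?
By inclusion-exclusion: 7! - 2×(7-1)! + (7-2)! = 5040 - 1440 + 120 = 3720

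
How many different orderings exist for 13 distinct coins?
13! = 6227020800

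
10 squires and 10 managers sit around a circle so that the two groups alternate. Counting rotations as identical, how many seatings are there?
Fix one of the squires: (10-1)! ways for the remaining squires, × 10! ways for the managers = 362880 × 3628800 = 1316818944000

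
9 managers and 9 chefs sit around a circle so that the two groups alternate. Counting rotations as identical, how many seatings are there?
Fix one of the managers: (9-1)! ways for the remaining managers, × 9! ways for the chefs = 40320 × 362880 = 14631321600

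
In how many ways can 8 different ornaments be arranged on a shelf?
8! = 40320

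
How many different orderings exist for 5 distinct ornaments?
5! = 120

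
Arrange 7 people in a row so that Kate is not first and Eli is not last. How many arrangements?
By inclusion-exclusion: 7! - 2×(7-1)! + (7-2)! = 5040 - 1440 + 120 = 3720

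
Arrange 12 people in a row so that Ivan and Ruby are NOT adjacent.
Total - adjacent = 12! - (12-1)!×2 = 479001600 - 79833600 = 399168000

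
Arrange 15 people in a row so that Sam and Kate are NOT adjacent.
Total - adjacent = 15! - (15-1)!×2 = 1307674368000 - 174356582400 = 1133317785600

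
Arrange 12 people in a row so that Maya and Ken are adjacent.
Treat as block: (12-1)! × 2! = 39916800 × 2 = 79833600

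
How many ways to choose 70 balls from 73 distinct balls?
C(73,70) = 73!/(70!×3!) = 62196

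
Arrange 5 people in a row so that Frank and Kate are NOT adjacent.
Total - adjacent = 5! - (5-1)!×2 = 120 - 48 = 72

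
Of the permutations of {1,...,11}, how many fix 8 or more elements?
Exactly j fixed points: C(11,j)·!(11-j); sum over j ≥ 8 (derangement numbers via !m = (m-1)·(!(m-1) + !(m-2)): !0..!3 = 1, 0, 1, 2). Σ_{j=8}^{11} C(11,j)·!(11-j) = C(11,8)·!3 + C(11,9)·!2 + C(11,10)·!1 + C(11,11)·!0 = 165·2 + 55·1 + 11·0 + 1·1 = 386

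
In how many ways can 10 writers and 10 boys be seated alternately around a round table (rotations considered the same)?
Fix one of the writers: (10-1)! ways for the remaining writers, × 10! ways for the boys = 362880 × 3628800 = 1316818944000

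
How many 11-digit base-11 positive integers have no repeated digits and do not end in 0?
Last digit: 10 nonzero choices. First digit: 9 (nonzero, ≠last). Middle 9: P(9,9) = 362880. Total = 32659200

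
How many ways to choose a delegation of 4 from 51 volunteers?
C(51,4) = 51!/(4!×47!) = 249900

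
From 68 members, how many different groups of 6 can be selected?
C(68,6) = 68!/(6!×62!) = 109453344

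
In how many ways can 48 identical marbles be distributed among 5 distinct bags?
C(48+5-1, 5-1) = C(52, 4) = 270725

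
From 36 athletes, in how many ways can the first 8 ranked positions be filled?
P(36,8) = 36!/(36-8)! = 1220096908800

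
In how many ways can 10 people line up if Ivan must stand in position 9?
Fix one position: (10-1)! = 362880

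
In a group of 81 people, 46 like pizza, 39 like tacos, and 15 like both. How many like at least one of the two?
|A∪B| = |A| + |B| - |A∩B| = 46 + 39 - 15 = 70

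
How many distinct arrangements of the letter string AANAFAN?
7! / (1! × 2! × 4!) = 105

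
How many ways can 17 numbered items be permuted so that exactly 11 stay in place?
Choose the 11 fixed points C(17,11) = 12376, derange the rest: !6 = Σ_{j=0}^{6} (-1)^j·6!/j! = 720 - 720 + 360 - 120 + 30 - 6 + 1 = 265. Product = 12376 × 265 = 3279640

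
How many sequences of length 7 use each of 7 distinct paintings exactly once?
7! = 5040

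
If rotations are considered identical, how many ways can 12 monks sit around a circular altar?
Circular: fix one position, arrange the rest. (12-1)! = 39916800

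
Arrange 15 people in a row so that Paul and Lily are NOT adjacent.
Total - adjacent = 15! - (15-1)!×2 = 1307674368000 - 174356582400 = 1133317785600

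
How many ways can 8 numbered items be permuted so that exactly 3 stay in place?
Choose the 3 fixed points C(8,3) = 56, derange the rest: !5 = Σ_{j=0}^{5} (-1)^j·5!/j! = 120 - 120 + 60 - 20 + 5 - 1 = 44. Product = 56 × 44 = 2464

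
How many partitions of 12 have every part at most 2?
Let r_j(i) = number of partitions of i into parts ≤ j, for i = 0..12. r_1(i) = 1 for all i; r_j(i) = r_{j-1}(i) + r_j(i-j). Rows j = 2..2: ≤2: 1 1 2 2 3 3 4 4 5 5 6 6 7. r_2(12) = 7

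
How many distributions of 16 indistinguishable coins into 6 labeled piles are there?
C(16+6-1, 6-1) = C(21, 5) = 20349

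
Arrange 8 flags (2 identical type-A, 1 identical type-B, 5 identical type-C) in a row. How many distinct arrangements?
8! / (2! × 1! × 5!) = 168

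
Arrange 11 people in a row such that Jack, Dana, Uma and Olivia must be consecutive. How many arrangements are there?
Treat the 4 as one block: (11-4+1)! × 4! = 40320 × 24 = 967680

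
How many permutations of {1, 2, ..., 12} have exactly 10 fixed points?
Choose the 10 fixed points C(12,10) = 66, derange the rest: !2 = Σ_{j=0}^{2} (-1)^j·2!/j! = 2 - 2 + 1 = 1. Product = 66 × 1 = 66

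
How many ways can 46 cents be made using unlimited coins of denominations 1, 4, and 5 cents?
Coefficient of x^46 in 1/(1-x^1) · 1/(1-x^4) · 1/(1-x^5). Case on j = number of 5-cent coins (j = 0..9); remainder r = 46 - 5j is made from {1,4} in ⌊r/4⌋+1 ways. r = 46, 41, 36, 31, 26, 21, 16, 11, 6, 1 → 12 + 11 + 10 + 8 + 7 + 6 + 5 + 3 + 2 + 1 = 65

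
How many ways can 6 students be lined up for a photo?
6! = 720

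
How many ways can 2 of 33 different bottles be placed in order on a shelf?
P(33,2) = 33!/(33-2)! = 1056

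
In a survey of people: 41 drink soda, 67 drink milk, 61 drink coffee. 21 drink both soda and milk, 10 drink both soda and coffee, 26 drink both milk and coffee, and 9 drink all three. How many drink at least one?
|A∪B∪C| = 41+67+61-21-10-26+9 = 121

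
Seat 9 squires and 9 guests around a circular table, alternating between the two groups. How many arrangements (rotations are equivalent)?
Fix one of the squires: (9-1)! ways for the remaining squires, × 9! ways for the guests = 40320 × 362880 = 14631321600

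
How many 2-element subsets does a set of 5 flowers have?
C(5,2) = 5!/(2!×3!) = 10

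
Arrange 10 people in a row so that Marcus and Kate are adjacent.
Treat as block: (10-1)! × 2! = 362880 × 2 = 725760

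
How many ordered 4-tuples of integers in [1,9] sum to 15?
Coefficient of x^15 in (x + x² + ... + x^9)^4. By inclusion-exclusion on dice exceeding 9: Σ_j (-1)^j C(4,j)·C(15-1-9j, 3) = C(4,0)·C(14,3) - C(4,1)·C(5,3) = 1·364 - 4·10 = 324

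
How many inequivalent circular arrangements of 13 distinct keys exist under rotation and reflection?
(13-1)!/2 = 479001600/2 = 239500800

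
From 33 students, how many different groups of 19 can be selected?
C(33,19) = 33!/(19!×14!) = 818809200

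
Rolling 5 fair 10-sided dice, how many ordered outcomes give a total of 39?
Coefficient of x^39 in (x + x² + ... + x^10)^5. By inclusion-exclusion on dice exceeding 10: Σ_j (-1)^j C(5,j)·C(39-1-10j, 4) = C(5,0)·C(38,4) - C(5,1)·C(28,4) + C(5,2)·C(18,4) - C(5,3)·C(8,4) = 1·73815 - 5·20475 + 10·3060 - 10·70 = 1340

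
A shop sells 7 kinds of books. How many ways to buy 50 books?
C(50+7-1, 7-1) = C(56, 6) = 32468436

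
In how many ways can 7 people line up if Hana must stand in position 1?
Fix one position: (7-1)! = 720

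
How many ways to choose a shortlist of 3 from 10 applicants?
C(10,3) = 10!/(3!×7!) = 120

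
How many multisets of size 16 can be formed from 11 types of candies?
C(16+11-1, 11-1) = C(26, 10) = 5311735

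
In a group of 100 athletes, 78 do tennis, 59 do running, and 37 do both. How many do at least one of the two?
|A∪B| = |A| + |B| - |A∩B| = 78 + 59 - 37 = 100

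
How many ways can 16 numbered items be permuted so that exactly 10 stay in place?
Choose the 10 fixed points C(16,10) = 8008, derange the rest: !6 = Σ_{j=0}^{6} (-1)^j·6!/j! = 720 - 720 + 360 - 120 + 30 - 6 + 1 = 265. Product = 8008 × 265 = 2122120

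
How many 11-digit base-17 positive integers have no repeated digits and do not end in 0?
Last digit: 16 nonzero choices. First digit: 15 (nonzero, ≠last). Middle 9: P(15,9) = 1816214400. Total = 435891456000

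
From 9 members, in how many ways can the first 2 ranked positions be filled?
P(9,2) = 9!/(9-2)! = 72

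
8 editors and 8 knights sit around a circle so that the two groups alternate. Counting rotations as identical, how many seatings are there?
Fix one of the editors: (8-1)! ways for the remaining editors, × 8! ways for the knights = 5040 × 40320 = 203212800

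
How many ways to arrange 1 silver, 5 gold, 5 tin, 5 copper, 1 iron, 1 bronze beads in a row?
18! / (1! × 5! × 5! × 5! × 1! × 1!) = 3705077376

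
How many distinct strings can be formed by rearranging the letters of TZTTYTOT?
8! / (1! × 1! × 5! × 1!) = 336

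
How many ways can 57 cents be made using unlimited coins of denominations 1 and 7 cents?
Coefficient of x^57 in 1/(1-x^1) · 1/(1-x^7). Use j coins of 7 for j = 0..⌊57/7⌋ = 8, the rest in 1s: 8 + 1 = 9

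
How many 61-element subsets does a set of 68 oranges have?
C(68,61) = 68!/(61!×7!) = 969443904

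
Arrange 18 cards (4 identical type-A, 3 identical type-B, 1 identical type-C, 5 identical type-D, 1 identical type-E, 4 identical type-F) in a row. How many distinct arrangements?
18! / (4! × 3! × 1! × 5! × 1! × 4!) = 15437822400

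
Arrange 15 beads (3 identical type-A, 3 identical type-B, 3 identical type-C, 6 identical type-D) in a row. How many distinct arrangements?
15! / (3! × 3! × 3! × 6!) = 8408400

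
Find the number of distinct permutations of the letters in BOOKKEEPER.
10! / (1! × 2! × 2! × 3! × 1! × 1!) = 151200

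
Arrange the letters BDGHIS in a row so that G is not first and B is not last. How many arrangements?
By inclusion-exclusion: 6! - 2×(6-1)! + (6-2)! = 720 - 240 + 24 = 504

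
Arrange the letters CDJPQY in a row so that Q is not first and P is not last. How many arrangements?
By inclusion-exclusion: 6! - 2×(6-1)! + (6-2)! = 720 - 240 + 24 = 504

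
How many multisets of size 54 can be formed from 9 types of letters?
C(54+9-1, 9-1) = C(62, 8) = 3381098545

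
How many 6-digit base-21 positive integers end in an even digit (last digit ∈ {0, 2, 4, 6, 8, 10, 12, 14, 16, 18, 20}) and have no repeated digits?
Last∈{0,2,4,6,8,10,12,14,16,18,20}. Last=0: 1860480. Last nonzero: 10×19×P(19,4) = 17674560. Total = 19535040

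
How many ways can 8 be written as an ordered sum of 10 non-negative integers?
C(8+10-1, 10-1) = C(17, 9) = 24310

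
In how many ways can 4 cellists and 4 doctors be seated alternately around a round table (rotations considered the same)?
Fix one of the cellists: (4-1)! ways for the remaining cellists, × 4! ways for the doctors = 6 × 24 = 144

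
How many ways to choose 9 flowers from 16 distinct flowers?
C(16,9) = 16!/(9!×7!) = 11440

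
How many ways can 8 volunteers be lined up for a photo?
8! = 40320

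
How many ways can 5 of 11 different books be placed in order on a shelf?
P(11,5) = 11!/(11-5)! = 55440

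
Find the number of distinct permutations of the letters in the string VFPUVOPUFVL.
11! / (2! × 1! × 2! × 3! × 2! × 1!) = 831600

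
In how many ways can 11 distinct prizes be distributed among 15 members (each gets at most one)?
P(15,11) = 15!/(15-11)! = 54486432000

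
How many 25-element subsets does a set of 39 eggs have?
C(39,25) = 39!/(25!×14!) = 15084504396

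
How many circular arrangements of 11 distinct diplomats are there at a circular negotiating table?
Circular: fix one position, arrange the rest. (11-1)! = 3628800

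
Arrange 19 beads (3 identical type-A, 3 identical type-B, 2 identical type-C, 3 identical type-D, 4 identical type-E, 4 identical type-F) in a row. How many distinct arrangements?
19! / (3! × 3! × 2! × 3! × 4! × 4!) = 488864376000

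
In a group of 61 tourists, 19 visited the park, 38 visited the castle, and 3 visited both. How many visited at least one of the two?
|A∪B| = |A| + |B| - |A∩B| = 19 + 38 - 3 = 54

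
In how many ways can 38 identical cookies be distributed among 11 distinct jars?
C(38+11-1, 11-1) = C(48, 10) = 6540715896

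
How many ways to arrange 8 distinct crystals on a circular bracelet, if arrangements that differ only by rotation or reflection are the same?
(8-1)!/2 = 5040/2 = 2520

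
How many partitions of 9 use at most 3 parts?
By conjugation, equals partitions of 9 into parts ≤ 3. Let r_j(i) = number of partitions of i into parts ≤ j, for i = 0..9. r_1(i) = 1 for all i; r_j(i) = r_{j-1}(i) + r_j(i-j). Rows j = 2..3: ≤2: 1 1 2 2 3 3 4 4 5 5; ≤3: 1 1 2 3 4 5 7 8 10 12. r_3(9) = 12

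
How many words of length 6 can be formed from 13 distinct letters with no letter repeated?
P(13,6) = 13!/(13-6)! = 1235520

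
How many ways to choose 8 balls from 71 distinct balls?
C(71,8) = 71!/(8!×63!) = 10639125640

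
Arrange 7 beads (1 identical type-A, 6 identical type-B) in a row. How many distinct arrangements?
7! / (1! × 6!) = 7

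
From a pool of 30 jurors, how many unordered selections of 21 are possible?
C(30,21) = 30!/(21!×9!) = 14307150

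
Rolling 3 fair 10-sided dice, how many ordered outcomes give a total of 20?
Coefficient of x^20 in (x + x² + ... + x^10)^3. By inclusion-exclusion on dice exceeding 10: Σ_j (-1)^j C(3,j)·C(20-1-10j, 2) = C(3,0)·C(19,2) - C(3,1)·C(9,2) = 1·171 - 3·36 = 63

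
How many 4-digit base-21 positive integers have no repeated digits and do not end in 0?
Last digit: 20 nonzero choices. First digit: 19 (nonzero, ≠last). Middle 2: P(19,2) = 342. Total = 129960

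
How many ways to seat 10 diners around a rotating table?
Circular: fix one position, arrange the rest. (10-1)! = 362880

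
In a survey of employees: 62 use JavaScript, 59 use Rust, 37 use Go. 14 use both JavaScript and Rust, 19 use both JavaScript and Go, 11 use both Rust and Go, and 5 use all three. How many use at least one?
|A∪B∪C| = 62+59+37-14-19-11+5 = 119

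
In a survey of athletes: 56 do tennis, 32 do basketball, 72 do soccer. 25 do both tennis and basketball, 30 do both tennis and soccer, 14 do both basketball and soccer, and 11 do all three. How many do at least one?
|A∪B∪C| = 56+32+72-25-30-14+11 = 102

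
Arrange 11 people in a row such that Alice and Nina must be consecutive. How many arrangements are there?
Treat the 2 as one block: (11-2+1)! × 2! = 3628800 × 2 = 7257600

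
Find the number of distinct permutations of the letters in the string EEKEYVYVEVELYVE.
15! / (3! × 1! × 6! × 4! × 1!) = 12612600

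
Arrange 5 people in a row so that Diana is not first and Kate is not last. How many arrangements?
By inclusion-exclusion: 5! - 2×(5-1)! + (5-2)! = 120 - 48 + 6 = 78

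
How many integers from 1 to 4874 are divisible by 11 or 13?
⌊4874/11⌋ + ⌊4874/13⌋ - ⌊4874/143⌋ = 443 + 374 - 34 = 783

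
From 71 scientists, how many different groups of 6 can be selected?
C(71,6) = 71!/(6!×65!) = 143218999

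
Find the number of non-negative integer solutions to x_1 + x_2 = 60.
C(60+2-1, 2-1) = C(61, 1) = 61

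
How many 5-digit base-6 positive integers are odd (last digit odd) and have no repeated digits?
Last∈{1,3,5}. Last=0: 0. Last nonzero: 3×4×P(4,3) = 288. Total = 288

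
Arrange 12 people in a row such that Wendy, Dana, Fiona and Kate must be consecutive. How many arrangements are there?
Treat the 4 as one block: (12-4+1)! × 4! = 362880 × 24 = 8709120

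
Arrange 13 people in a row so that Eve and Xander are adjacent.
Treat as block: (13-1)! × 2! = 479001600 × 2 = 958003200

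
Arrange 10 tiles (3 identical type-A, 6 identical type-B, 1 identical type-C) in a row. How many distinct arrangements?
10! / (3! × 6! × 1!) = 840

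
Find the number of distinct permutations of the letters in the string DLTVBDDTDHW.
11! / (2! × 1! × 1! × 1! × 1! × 1! × 4!) = 831600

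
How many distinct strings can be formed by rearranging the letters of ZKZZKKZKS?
9! / (4! × 1! × 4!) = 630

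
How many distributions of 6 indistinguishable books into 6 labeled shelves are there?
C(6+6-1, 6-1) = C(11, 5) = 462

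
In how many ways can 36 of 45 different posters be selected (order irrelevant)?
C(45,36) = 45!/(36!×9!) = 886163135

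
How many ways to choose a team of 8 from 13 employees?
C(13,8) = 13!/(8!×5!) = 1287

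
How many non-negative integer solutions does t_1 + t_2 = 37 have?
C(37+2-1, 2-1) = C(38, 1) = 38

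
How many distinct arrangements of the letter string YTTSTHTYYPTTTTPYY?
17! / (1! × 2! × 1! × 5! × 8!) = 36756720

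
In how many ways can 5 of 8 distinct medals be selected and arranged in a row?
P(8,5) = 8!/(8-5)! = 6720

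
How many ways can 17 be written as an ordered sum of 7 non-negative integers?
C(17+7-1, 7-1) = C(23, 6) = 100947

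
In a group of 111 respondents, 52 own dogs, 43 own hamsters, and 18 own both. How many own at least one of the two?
|A∪B| = |A| + |B| - |A∩B| = 52 + 43 - 18 = 77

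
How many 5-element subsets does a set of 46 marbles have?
C(46,5) = 46!/(5!×41!) = 1370754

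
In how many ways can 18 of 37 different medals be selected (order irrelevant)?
C(37,18) = 37!/(18!×19!) = 17672631900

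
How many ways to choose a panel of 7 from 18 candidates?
C(18,7) = 18!/(7!×11!) = 31824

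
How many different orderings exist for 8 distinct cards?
8! = 40320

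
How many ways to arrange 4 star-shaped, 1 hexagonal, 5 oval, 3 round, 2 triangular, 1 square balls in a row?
16! / (4! × 1! × 5! × 3! × 2! × 1!) = 605404800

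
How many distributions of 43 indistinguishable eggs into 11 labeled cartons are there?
C(43+11-1, 11-1) = C(53, 10) = 19499099620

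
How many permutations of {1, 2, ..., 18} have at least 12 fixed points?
Exactly j fixed points: C(18,j)·!(18-j); sum over j ≥ 12 (derangement numbers via !m = (m-1)·(!(m-1) + !(m-2)): !0..!6 = 1, 0, 1, 2, 9, 44, 265). Σ_{j=12}^{18} C(18,j)·!(18-j) = C(18,12)·!6 + C(18,13)·!5 + C(18,14)·!4 + C(18,15)·!3 + C(18,16)·!2 + C(18,17)·!1 + C(18,18)·!0 = 18564·265 + 8568·44 + 3060·9 + 816·2 + 153·1 + 18·0 + 1·1 = 5325778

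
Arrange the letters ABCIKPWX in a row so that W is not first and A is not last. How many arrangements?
By inclusion-exclusion: 8! - 2×(8-1)! + (8-2)! = 40320 - 10080 + 720 = 30960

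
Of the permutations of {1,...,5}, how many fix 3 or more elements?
Exactly j fixed points: C(5,j)·!(5-j); sum over j ≥ 3 (derangement numbers via !m = (m-1)·(!(m-1) + !(m-2)): !0..!2 = 1, 0, 1). Σ_{j=3}^{5} C(5,j)·!(5-j) = C(5,3)·!2 + C(5,4)·!1 + C(5,5)·!0 = 10·1 + 5·0 + 1·1 = 11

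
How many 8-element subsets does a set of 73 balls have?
C(73,8) = 73!/(8!×65!) = 13442126049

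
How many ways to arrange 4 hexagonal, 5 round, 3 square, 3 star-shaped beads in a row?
15! / (4! × 5! × 3! × 3!) = 12612600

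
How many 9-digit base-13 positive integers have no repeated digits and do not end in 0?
Last digit: 12 nonzero choices. First digit: 11 (nonzero, ≠last). Middle 7: P(11,7) = 1663200. Total = 219542400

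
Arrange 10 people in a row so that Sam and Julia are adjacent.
Treat as block: (10-1)! × 2! = 362880 × 2 = 725760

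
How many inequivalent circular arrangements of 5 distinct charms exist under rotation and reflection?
(5-1)!/2 = 24/2 = 12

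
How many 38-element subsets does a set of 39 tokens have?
C(39,38) = 39!/(38!×1!) = 39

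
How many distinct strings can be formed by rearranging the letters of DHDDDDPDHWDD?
12! / (8! × 1! × 2! × 1!) = 5940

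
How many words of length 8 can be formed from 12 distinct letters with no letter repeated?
P(12,8) = 12!/(12-8)! = 19958400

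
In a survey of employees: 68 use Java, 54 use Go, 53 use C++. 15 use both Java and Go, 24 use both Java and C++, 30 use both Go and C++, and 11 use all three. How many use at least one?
|A∪B∪C| = 68+54+53-15-24-30+11 = 117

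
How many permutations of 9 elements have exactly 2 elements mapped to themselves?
Choose the 2 fixed points C(9,2) = 36, derange the rest: !7 = Σ_{j=0}^{7} (-1)^j·7!/j! = 5040 - 5040 + 2520 - 840 + 210 - 42 + 7 - 1 = 1854. Product = 36 × 1854 = 66744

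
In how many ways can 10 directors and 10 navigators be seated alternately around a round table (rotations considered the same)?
Fix one of the directors: (10-1)! ways for the remaining directors, × 10! ways for the navigators = 362880 × 3628800 = 1316818944000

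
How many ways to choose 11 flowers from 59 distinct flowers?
C(59,11) = 59!/(11!×48!) = 279871768995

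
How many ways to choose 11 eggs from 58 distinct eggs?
C(58,11) = 58!/(11!×47!) = 227692286640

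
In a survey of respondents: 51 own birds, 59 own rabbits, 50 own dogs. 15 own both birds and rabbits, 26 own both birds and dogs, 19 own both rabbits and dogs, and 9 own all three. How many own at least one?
|A∪B∪C| = 51+59+50-15-26-19+9 = 109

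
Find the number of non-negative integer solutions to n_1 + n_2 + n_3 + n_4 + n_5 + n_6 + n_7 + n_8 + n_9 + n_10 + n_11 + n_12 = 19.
C(19+12-1, 12-1) = C(30, 11) = 54627300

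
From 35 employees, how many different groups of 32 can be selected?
C(35,32) = 35!/(32!×3!) = 6545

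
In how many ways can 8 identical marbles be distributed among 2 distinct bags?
C(8+2-1, 2-1) = C(9, 1) = 9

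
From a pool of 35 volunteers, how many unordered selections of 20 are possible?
C(35,20) = 35!/(20!×15!) = 3247943160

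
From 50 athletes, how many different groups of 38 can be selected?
C(50,38) = 50!/(38!×12!) = 121399651100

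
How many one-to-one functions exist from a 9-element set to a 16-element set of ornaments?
P(16,9) = 16!/(16-9)! = 4151347200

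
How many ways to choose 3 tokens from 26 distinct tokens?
C(26,3) = 26!/(3!×23!) = 2600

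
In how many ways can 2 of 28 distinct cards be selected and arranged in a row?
P(28,2) = 28!/(28-2)! = 756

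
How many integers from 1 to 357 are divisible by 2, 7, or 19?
⌊357/2⌋+⌊357/7⌋+⌊357/19⌋ - ⌊357/14⌋-⌊357/38⌋-⌊357/133⌋ + ⌊357/266⌋ = 178+51+18 - 25-9-2 + 1 = 212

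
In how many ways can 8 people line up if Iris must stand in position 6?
Fix one position: (8-1)! = 5040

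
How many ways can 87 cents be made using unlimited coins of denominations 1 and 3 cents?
Coefficient of x^87 in 1/(1-x^1) · 1/(1-x^3). Use j coins of 3 for j = 0..⌊87/3⌋ = 29, the rest in 1s: 29 + 1 = 30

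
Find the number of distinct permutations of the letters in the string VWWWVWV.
7! / (4! × 3!) = 35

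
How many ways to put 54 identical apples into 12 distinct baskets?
C(54+12-1, 12-1) = C(65, 11) = 895068996640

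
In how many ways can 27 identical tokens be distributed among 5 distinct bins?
C(27+5-1, 5-1) = C(31, 4) = 31465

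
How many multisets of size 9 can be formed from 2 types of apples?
C(9+2-1, 2-1) = C(10, 1) = 10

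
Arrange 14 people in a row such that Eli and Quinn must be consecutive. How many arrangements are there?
Treat the 2 as one block: (14-2+1)! × 2! = 6227020800 × 2 = 12454041600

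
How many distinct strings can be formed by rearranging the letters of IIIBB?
5! / (3! × 2!) = 10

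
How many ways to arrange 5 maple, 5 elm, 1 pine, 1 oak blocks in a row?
12! / (5! × 5! × 1! × 1!) = 33264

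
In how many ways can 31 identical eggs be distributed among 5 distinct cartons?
C(31+5-1, 5-1) = C(35, 4) = 52360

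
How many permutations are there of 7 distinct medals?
7! = 5040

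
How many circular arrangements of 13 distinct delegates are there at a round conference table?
Circular: fix one position, arrange the rest. (13-1)! = 479001600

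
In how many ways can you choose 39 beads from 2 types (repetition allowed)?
C(39+2-1, 2-1) = C(40, 1) = 40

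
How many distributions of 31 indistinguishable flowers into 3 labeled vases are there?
C(31+3-1, 3-1) = C(33, 2) = 528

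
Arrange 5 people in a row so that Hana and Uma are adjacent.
Treat as block: (5-1)! × 2! = 24 × 2 = 48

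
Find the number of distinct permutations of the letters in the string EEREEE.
6! / (5! × 1!) = 6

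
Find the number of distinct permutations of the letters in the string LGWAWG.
6! / (1! × 1! × 2! × 2!) = 180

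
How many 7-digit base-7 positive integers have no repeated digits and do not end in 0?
Last digit: 6 nonzero choices. First digit: 5 (nonzero, ≠last). Middle 5: P(5,5) = 120. Total = 3600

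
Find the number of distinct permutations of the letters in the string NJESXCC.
7! / (1! × 2! × 1! × 1! × 1! × 1!) = 2520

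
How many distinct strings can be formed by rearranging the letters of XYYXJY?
6! / (1! × 2! × 3!) = 60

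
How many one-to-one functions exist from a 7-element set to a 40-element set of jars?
P(40,7) = 40!/(40-7)! = 93963542400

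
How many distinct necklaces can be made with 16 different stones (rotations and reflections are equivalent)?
(16-1)!/2 = 1307674368000/2 = 653837184000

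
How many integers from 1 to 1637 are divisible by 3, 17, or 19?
⌊1637/3⌋+⌊1637/17⌋+⌊1637/19⌋ - ⌊1637/51⌋-⌊1637/57⌋-⌊1637/323⌋ + ⌊1637/969⌋ = 545+96+86 - 32-28-5 + 1 = 663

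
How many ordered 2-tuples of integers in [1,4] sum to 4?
Coefficient of x^4 in (x + x² + ... + x^4)^2. By inclusion-exclusion on dice exceeding 4: Σ_j (-1)^j C(2,j)·C(4-1-4j, 1) = C(2,0)·C(3,1) = 1·3 = 3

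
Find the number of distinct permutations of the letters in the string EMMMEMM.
7! / (2! × 5!) = 21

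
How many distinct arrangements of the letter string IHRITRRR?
8! / (1! × 1! × 2! × 4!) = 840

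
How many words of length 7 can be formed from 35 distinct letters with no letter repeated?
P(35,7) = 35!/(35-7)! = 33891580800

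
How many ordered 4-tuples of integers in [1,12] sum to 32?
Coefficient of x^32 in (x + x² + ... + x^12)^4. By inclusion-exclusion on dice exceeding 12: Σ_j (-1)^j C(4,j)·C(32-1-12j, 3) = C(4,0)·C(31,3) - C(4,1)·C(19,3) + C(4,2)·C(7,3) = 1·4495 - 4·969 + 6·35 = 829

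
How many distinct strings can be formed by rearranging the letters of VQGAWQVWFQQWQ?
13! / (1! × 1! × 2! × 1! × 3! × 5!) = 4324320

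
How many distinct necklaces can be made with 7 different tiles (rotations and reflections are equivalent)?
(7-1)!/2 = 720/2 = 360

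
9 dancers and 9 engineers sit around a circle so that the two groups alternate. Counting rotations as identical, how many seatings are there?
Fix one of the dancers: (9-1)! ways for the remaining dancers, × 9! ways for the engineers = 40320 × 362880 = 14631321600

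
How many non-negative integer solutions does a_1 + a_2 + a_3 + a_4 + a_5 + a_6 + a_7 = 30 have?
C(30+7-1, 7-1) = C(36, 6) = 1947792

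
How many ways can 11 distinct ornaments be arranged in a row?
11! = 39916800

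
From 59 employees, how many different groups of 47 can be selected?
C(59,47) = 59!/(47!×12!) = 1119487075980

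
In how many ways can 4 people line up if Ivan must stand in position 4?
Fix one position: (4-1)! = 6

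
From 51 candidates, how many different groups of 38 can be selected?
C(51,38) = 51!/(38!×13!) = 476260169700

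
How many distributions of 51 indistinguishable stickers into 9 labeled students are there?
C(51+9-1, 9-1) = C(59, 8) = 2217471399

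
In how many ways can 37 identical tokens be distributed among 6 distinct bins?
C(37+6-1, 6-1) = C(42, 5) = 850668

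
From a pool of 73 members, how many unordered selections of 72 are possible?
C(73,72) = 73!/(72!×1!) = 73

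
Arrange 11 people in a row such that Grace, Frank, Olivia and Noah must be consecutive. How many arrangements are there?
Treat the 4 as one block: (11-4+1)! × 4! = 40320 × 24 = 967680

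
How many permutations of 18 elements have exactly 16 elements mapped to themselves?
Choose the 16 fixed points C(18,16) = 153, derange the rest: !2 = Σ_{j=0}^{2} (-1)^j·2!/j! = 2 - 2 + 1 = 1. Product = 153 × 1 = 153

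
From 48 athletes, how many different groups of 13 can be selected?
C(48,13) = 48!/(13!×35!) = 192928249296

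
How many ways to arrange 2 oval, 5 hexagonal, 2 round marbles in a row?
9! / (2! × 5! × 2!) = 756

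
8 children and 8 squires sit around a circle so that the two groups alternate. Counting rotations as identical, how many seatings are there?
Fix one of the children: (8-1)! ways for the remaining children, × 8! ways for the squires = 5040 × 40320 = 203212800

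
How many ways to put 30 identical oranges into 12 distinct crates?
C(30+12-1, 12-1) = C(41, 11) = 3159461968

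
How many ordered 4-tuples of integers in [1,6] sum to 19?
Coefficient of x^19 in (x + x² + ... + x^6)^4. By inclusion-exclusion on dice exceeding 6: Σ_j (-1)^j C(4,j)·C(19-1-6j, 3) = C(4,0)·C(18,3) - C(4,1)·C(12,3) + C(4,2)·C(6,3) = 1·816 - 4·220 + 6·20 = 56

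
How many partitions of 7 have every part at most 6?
Let r_j(i) = number of partitions of i into parts ≤ j, for i = 0..7. r_1(i) = 1 for all i; r_j(i) = r_{j-1}(i) + r_j(i-j). Rows j = 2..6: ≤2: 1 1 2 2 3 3 4 4; ≤3: 1 1 2 3 4 5 7 8; ≤4: 1 1 2 3 5 6 9 11; ≤5: 1 1 2 3 5 7 10 13; ≤6: 1 1 2 3 5 7 11 14. r_6(7) = 14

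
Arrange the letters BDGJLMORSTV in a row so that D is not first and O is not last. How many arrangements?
By inclusion-exclusion: 11! - 2×(11-1)! + (11-2)! = 39916800 - 7257600 + 362880 = 33022080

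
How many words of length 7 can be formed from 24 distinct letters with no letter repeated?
P(24,7) = 24!/(24-7)! = 1744364160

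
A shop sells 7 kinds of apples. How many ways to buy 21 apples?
C(21+7-1, 7-1) = C(27, 6) = 296010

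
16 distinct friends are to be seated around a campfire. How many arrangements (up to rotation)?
Circular: fix one position, arrange the rest. (16-1)! = 1307674368000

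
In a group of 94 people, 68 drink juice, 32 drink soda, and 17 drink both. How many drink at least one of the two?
|A∪B| = |A| + |B| - |A∩B| = 68 + 32 - 17 = 83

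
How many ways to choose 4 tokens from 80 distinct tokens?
C(80,4) = 80!/(4!×76!) = 1581580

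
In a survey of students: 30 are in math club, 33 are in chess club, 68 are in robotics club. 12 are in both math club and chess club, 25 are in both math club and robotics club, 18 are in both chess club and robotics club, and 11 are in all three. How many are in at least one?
|A∪B∪C| = 30+33+68-12-25-18+11 = 87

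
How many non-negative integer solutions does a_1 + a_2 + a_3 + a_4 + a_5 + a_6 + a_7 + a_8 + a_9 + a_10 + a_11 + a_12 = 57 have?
C(57+12-1, 12-1) = C(68, 11) = 1533058025824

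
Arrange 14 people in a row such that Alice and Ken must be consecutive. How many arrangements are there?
Treat the 2 as one block: (14-2+1)! × 2! = 6227020800 × 2 = 12454041600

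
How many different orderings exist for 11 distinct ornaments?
11! = 39916800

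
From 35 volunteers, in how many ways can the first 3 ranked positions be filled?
P(35,3) = 35!/(35-3)! = 39270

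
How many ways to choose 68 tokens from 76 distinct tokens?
C(76,68) = 76!/(68!×8!) = 18855883575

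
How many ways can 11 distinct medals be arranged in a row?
11! = 39916800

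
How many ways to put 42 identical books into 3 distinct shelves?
C(42+3-1, 3-1) = C(44, 2) = 946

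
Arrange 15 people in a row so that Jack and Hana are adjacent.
Treat as block: (15-1)! × 2! = 87178291200 × 2 = 174356582400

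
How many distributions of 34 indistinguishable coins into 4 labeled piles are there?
C(34+4-1, 4-1) = C(37, 3) = 7770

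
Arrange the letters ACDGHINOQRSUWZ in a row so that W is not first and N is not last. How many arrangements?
By inclusion-exclusion: 14! - 2×(14-1)! + (14-2)! = 87178291200 - 12454041600 + 479001600 = 75203251200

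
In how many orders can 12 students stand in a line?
12! = 479001600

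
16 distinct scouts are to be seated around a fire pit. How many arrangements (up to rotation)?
Circular: fix one position, arrange the rest. (16-1)! = 1307674368000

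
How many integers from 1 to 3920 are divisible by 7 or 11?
⌊3920/7⌋ + ⌊3920/11⌋ - ⌊3920/77⌋ = 560 + 356 - 50 = 866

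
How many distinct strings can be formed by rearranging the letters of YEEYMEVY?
8! / (3! × 1! × 1! × 3!) = 1120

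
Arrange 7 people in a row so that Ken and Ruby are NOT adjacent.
Total - adjacent = 7! - (7-1)!×2 = 5040 - 1440 = 3600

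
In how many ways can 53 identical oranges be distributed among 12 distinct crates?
C(53+12-1, 12-1) = C(64, 11) = 743595781824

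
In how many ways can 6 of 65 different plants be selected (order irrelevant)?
C(65,6) = 65!/(6!×59!) = 82598880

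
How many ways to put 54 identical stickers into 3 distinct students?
C(54+3-1, 3-1) = C(56, 2) = 1540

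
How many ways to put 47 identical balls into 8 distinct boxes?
C(47+8-1, 8-1) = C(54, 7) = 177100560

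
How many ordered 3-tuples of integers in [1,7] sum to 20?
Coefficient of x^20 in (x + x² + ... + x^7)^3. By inclusion-exclusion on dice exceeding 7: Σ_j (-1)^j C(3,j)·C(20-1-7j, 2) = C(3,0)·C(19,2) - C(3,1)·C(12,2) + C(3,2)·C(5,2) = 1·171 - 3·66 + 3·10 = 3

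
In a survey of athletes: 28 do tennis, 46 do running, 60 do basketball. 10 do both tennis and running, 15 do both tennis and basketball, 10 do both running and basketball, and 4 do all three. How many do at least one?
|A∪B∪C| = 28+46+60-10-15-10+4 = 103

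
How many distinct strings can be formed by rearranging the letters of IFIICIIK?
8! / (1! × 5! × 1! × 1!) = 336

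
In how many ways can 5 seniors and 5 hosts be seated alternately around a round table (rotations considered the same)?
Fix one of the seniors: (5-1)! ways for the remaining seniors, × 5! ways for the hosts = 24 × 120 = 2880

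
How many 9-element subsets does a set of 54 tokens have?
C(54,9) = 54!/(9!×45!) = 5317936260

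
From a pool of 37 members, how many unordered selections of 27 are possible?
C(37,27) = 37!/(27!×10!) = 348330136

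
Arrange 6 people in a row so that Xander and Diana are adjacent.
Treat as block: (6-1)! × 2! = 120 × 2 = 240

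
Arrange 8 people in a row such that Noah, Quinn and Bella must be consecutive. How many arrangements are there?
Treat the 3 as one block: (8-3+1)! × 3! = 720 × 6 = 4320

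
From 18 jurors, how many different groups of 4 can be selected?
C(18,4) = 18!/(4!×14!) = 3060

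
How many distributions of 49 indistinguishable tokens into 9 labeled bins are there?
C(49+9-1, 9-1) = C(57, 8) = 1652411475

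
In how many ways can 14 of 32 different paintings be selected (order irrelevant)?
C(32,14) = 32!/(14!×18!) = 471435600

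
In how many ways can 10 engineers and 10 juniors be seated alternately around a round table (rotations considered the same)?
Fix one of the engineers: (10-1)! ways for the remaining engineers, × 10! ways for the juniors = 362880 × 3628800 = 1316818944000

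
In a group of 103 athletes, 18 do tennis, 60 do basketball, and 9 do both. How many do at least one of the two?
|A∪B| = |A| + |B| - |A∩B| = 18 + 60 - 9 = 69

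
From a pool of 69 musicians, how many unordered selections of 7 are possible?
C(69,7) = 69!/(7!×62!) = 1078897248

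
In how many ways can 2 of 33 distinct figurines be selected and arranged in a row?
P(33,2) = 33!/(33-2)! = 1056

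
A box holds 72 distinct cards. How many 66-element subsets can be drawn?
C(72,66) = 72!/(66!×6!) = 156238908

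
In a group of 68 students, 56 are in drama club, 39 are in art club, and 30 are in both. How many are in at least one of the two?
|A∪B| = |A| + |B| - |A∩B| = 56 + 39 - 30 = 65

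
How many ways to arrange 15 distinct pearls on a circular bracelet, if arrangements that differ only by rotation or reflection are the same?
(15-1)!/2 = 87178291200/2 = 43589145600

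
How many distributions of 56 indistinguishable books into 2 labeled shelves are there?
C(56+2-1, 2-1) = C(57, 1) = 57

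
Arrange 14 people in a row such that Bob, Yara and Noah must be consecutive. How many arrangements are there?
Treat the 3 as one block: (14-3+1)! × 3! = 479001600 × 6 = 2874009600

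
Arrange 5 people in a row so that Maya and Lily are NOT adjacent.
Total - adjacent = 5! - (5-1)!×2 = 120 - 48 = 72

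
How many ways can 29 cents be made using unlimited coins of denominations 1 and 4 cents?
Coefficient of x^29 in 1/(1-x^1) · 1/(1-x^4). Use j coins of 4 for j = 0..⌊29/4⌋ = 7, the rest in 1s: 7 + 1 = 8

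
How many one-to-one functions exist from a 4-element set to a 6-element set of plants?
P(6,4) = 6!/(6-4)! = 360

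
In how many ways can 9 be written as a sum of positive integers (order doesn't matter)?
Pentagonal recurrence p(n) = p(n-1) + p(n-2) - p(n-5) - p(n-7) + p(n-12) + p(n-15) - ... gives p(0..8) = 1, 1, 2, 3, 5, 7, 11, 15, 22. p(9) = p(8) + p(7) - p(4) - p(2) = 22 + 15 - 5 - 2 = 30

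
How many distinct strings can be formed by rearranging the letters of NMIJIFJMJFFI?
12! / (2! × 1! × 3! × 3! × 3!) = 1108800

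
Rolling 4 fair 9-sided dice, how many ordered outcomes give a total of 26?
Coefficient of x^26 in (x + x² + ... + x^9)^4. By inclusion-exclusion on dice exceeding 9: Σ_j (-1)^j C(4,j)·C(26-1-9j, 3) = C(4,0)·C(25,3) - C(4,1)·C(16,3) + C(4,2)·C(7,3) = 1·2300 - 4·560 + 6·35 = 270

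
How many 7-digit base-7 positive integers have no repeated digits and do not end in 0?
Last digit: 6 nonzero choices. First digit: 5 (nonzero, ≠last). Middle 5: P(5,5) = 120. Total = 3600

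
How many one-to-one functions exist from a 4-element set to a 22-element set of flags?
P(22,4) = 22!/(22-4)! = 175560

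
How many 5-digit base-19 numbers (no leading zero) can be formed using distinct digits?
First digit: 18 choices (nonzero). Then descending: 18 × 18 × 17 × 16 × 15 = 1321920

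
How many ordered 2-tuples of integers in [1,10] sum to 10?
Coefficient of x^10 in (x + x² + ... + x^10)^2. By inclusion-exclusion on dice exceeding 10: Σ_j (-1)^j C(2,j)·C(10-1-10j, 1) = C(2,0)·C(9,1) = 1·9 = 9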